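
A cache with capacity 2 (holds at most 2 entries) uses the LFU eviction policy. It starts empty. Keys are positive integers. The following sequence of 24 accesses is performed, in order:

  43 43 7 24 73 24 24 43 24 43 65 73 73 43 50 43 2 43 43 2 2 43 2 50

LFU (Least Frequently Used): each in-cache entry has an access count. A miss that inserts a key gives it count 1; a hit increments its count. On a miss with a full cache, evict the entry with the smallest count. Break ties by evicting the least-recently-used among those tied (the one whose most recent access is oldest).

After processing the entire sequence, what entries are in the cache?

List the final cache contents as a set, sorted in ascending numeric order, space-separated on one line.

LFU simulation (capacity=2):
  1. access 43: MISS. Cache: [43(c=1)]
  2. access 43: HIT, count now 2. Cache: [43(c=2)]
  3. access 7: MISS. Cache: [7(c=1) 43(c=2)]
  4. access 24: MISS, evict 7(c=1). Cache: [24(c=1) 43(c=2)]
  5. access 73: MISS, evict 24(c=1). Cache: [73(c=1) 43(c=2)]
  6. access 24: MISS, evict 73(c=1). Cache: [24(c=1) 43(c=2)]
  7. access 24: HIT, count now 2. Cache: [43(c=2) 24(c=2)]
  8. access 43: HIT, count now 3. Cache: [24(c=2) 43(c=3)]
  9. access 24: HIT, count now 3. Cache: [43(c=3) 24(c=3)]
  10. access 43: HIT, count now 4. Cache: [24(c=3) 43(c=4)]
  11. access 65: MISS, evict 24(c=3). Cache: [65(c=1) 43(c=4)]
  12. access 73: MISS, evict 65(c=1). Cache: [73(c=1) 43(c=4)]
  13. access 73: HIT, count now 2. Cache: [73(c=2) 43(c=4)]
  14. access 43: HIT, count now 5. Cache: [73(c=2) 43(c=5)]
  15. access 50: MISS, evict 73(c=2). Cache: [50(c=1) 43(c=5)]
  16. access 43: HIT, count now 6. Cache: [50(c=1) 43(c=6)]
  17. access 2: MISS, evict 50(c=1). Cache: [2(c=1) 43(c=6)]
  18. access 43: HIT, count now 7. Cache: [2(c=1) 43(c=7)]
  19. access 43: HIT, count now 8. Cache: [2(c=1) 43(c=8)]
  20. access 2: HIT, count now 2. Cache: [2(c=2) 43(c=8)]
  21. access 2: HIT, count now 3. Cache: [2(c=3) 43(c=8)]
  22. access 43: HIT, count now 9. Cache: [2(c=3) 43(c=9)]
  23. access 2: HIT, count now 4. Cache: [2(c=4) 43(c=9)]
  24. access 50: MISS, evict 2(c=4). Cache: [50(c=1) 43(c=9)]
Total: 14 hits, 10 misses, 8 evictions

Answer: 43 50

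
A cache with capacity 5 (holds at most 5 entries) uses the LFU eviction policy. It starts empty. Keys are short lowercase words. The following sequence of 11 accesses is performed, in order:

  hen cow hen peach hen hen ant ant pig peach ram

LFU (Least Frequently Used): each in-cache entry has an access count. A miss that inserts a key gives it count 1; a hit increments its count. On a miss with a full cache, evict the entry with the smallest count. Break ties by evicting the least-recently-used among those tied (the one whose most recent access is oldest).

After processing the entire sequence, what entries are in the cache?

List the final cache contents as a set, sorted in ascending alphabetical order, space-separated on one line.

LFU simulation (capacity=5):
  1. access hen: MISS. Cache: [hen(c=1)]
  2. access cow: MISS. Cache: [hen(c=1) cow(c=1)]
  3. access hen: HIT, count now 2. Cache: [cow(c=1) hen(c=2)]
  4. access peach: MISS. Cache: [cow(c=1) peach(c=1) hen(c=2)]
  5. access hen: HIT, count now 3. Cache: [cow(c=1) peach(c=1) hen(c=3)]
  6. access hen: HIT, count now 4. Cache: [cow(c=1) peach(c=1) hen(c=4)]
  7. access ant: MISS. Cache: [cow(c=1) peach(c=1) ant(c=1) hen(c=4)]
  8. access ant: HIT, count now 2. Cache: [cow(c=1) peach(c=1) ant(c=2) hen(c=4)]
  9. access pig: MISS. Cache: [cow(c=1) peach(c=1) pig(c=1) ant(c=2) hen(c=4)]
  10. access peach: HIT, count now 2. Cache: [cow(c=1) pig(c=1) ant(c=2) peach(c=2) hen(c=4)]
  11. access ram: MISS, evict cow(c=1). Cache: [pig(c=1) ram(c=1) ant(c=2) peach(c=2) hen(c=4)]
Total: 5 hits, 6 misses, 1 evictions

Answer: ant hen peach pig ram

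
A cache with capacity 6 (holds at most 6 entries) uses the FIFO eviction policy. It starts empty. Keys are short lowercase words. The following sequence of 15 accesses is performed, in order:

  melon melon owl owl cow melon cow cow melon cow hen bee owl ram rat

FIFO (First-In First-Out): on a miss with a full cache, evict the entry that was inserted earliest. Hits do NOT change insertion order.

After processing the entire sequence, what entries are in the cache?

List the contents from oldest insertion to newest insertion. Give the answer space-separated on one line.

Answer: owl cow hen bee ram rat

Derivation:
FIFO simulation (capacity=6):
  1. access melon: MISS. Cache (old->new): [melon]
  2. access melon: HIT. Cache (old->new): [melon]
  3. access owl: MISS. Cache (old->new): [melon owl]
  4. access owl: HIT. Cache (old->new): [melon owl]
  5. access cow: MISS. Cache (old->new): [melon owl cow]
  6. access melon: HIT. Cache (old->new): [melon owl cow]
  7. access cow: HIT. Cache (old->new): [melon owl cow]
  8. access cow: HIT. Cache (old->new): [melon owl cow]
  9. access melon: HIT. Cache (old->new): [melon owl cow]
  10. access cow: HIT. Cache (old->new): [melon owl cow]
  11. access hen: MISS. Cache (old->new): [melon owl cow hen]
  12. access bee: MISS. Cache (old->new): [melon owl cow hen bee]
  13. access owl: HIT. Cache (old->new): [melon owl cow hen bee]
  14. access ram: MISS. Cache (old->new): [melon owl cow hen bee ram]
  15. access rat: MISS, evict melon. Cache (old->new): [owl cow hen bee ram rat]
Total: 8 hits, 7 misses, 1 evictions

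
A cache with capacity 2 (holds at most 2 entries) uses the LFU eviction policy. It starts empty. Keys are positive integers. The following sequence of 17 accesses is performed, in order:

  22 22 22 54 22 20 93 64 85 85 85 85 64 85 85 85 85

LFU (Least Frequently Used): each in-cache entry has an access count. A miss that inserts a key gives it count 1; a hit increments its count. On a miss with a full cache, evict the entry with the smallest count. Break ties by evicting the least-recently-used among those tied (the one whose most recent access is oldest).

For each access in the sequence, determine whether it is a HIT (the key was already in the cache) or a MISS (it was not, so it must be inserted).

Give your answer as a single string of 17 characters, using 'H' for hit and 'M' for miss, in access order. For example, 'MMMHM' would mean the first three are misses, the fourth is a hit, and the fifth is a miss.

Answer: MHHMHMMMMHHHMHHHH

Derivation:
LFU simulation (capacity=2):
  1. access 22: MISS. Cache: [22(c=1)]
  2. access 22: HIT, count now 2. Cache: [22(c=2)]
  3. access 22: HIT, count now 3. Cache: [22(c=3)]
  4. access 54: MISS. Cache: [54(c=1) 22(c=3)]
  5. access 22: HIT, count now 4. Cache: [54(c=1) 22(c=4)]
  6. access 20: MISS, evict 54(c=1). Cache: [20(c=1) 22(c=4)]
  7. access 93: MISS, evict 20(c=1). Cache: [93(c=1) 22(c=4)]
  8. access 64: MISS, evict 93(c=1). Cache: [64(c=1) 22(c=4)]
  9. access 85: MISS, evict 64(c=1). Cache: [85(c=1) 22(c=4)]
  10. access 85: HIT, count now 2. Cache: [85(c=2) 22(c=4)]
  11. access 85: HIT, count now 3. Cache: [85(c=3) 22(c=4)]
  12. access 85: HIT, count now 4. Cache: [22(c=4) 85(c=4)]
  13. access 64: MISS, evict 22(c=4). Cache: [64(c=1) 85(c=4)]
  14. access 85: HIT, count now 5. Cache: [64(c=1) 85(c=5)]
  15. access 85: HIT, count now 6. Cache: [64(c=1) 85(c=6)]
  16. access 85: HIT, count now 7. Cache: [64(c=1) 85(c=7)]
  17. access 85: HIT, count now 8. Cache: [64(c=1) 85(c=8)]
Total: 10 hits, 7 misses, 5 evictions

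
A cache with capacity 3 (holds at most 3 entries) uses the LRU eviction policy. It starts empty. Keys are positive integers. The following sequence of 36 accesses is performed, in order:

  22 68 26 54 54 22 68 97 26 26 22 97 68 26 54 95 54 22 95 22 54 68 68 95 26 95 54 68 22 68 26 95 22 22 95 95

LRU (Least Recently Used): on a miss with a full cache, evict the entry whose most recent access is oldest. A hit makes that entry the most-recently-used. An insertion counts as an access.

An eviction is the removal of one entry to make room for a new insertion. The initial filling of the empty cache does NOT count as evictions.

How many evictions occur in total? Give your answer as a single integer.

LRU simulation (capacity=3):
  1. access 22: MISS. Cache (LRU->MRU): [22]
  2. access 68: MISS. Cache (LRU->MRU): [22 68]
  3. access 26: MISS. Cache (LRU->MRU): [22 68 26]
  4. access 54: MISS, evict 22. Cache (LRU->MRU): [68 26 54]
  5. access 54: HIT. Cache (LRU->MRU): [68 26 54]
  6. access 22: MISS, evict 68. Cache (LRU->MRU): [26 54 22]
  7. access 68: MISS, evict 26. Cache (LRU->MRU): [54 22 68]
  8. access 97: MISS, evict 54. Cache (LRU->MRU): [22 68 97]
  9. access 26: MISS, evict 22. Cache (LRU->MRU): [68 97 26]
  10. access 26: HIT. Cache (LRU->MRU): [68 97 26]
  11. access 22: MISS, evict 68. Cache (LRU->MRU): [97 26 22]
  12. access 97: HIT. Cache (LRU->MRU): [26 22 97]
  13. access 68: MISS, evict 26. Cache (LRU->MRU): [22 97 68]
  14. access 26: MISS, evict 22. Cache (LRU->MRU): [97 68 26]
  15. access 54: MISS, evict 97. Cache (LRU->MRU): [68 26 54]
  16. access 95: MISS, evict 68. Cache (LRU->MRU): [26 54 95]
  17. access 54: HIT. Cache (LRU->MRU): [26 95 54]
  18. access 22: MISS, evict 26. Cache (LRU->MRU): [95 54 22]
  19. access 95: HIT. Cache (LRU->MRU): [54 22 95]
  20. access 22: HIT. Cache (LRU->MRU): [54 95 22]
  21. access 54: HIT. Cache (LRU->MRU): [95 22 54]
  22. access 68: MISS, evict 95. Cache (LRU->MRU): [22 54 68]
  23. access 68: HIT. Cache (LRU->MRU): [22 54 68]
  24. access 95: MISS, evict 22. Cache (LRU->MRU): [54 68 95]
  25. access 26: MISS, evict 54. Cache (LRU->MRU): [68 95 26]
  26. access 95: HIT. Cache (LRU->MRU): [68 26 95]
  27. access 54: MISS, evict 68. Cache (LRU->MRU): [26 95 54]
  28. access 68: MISS, evict 26. Cache (LRU->MRU): [95 54 68]
  29. access 22: MISS, evict 95. Cache (LRU->MRU): [54 68 22]
  30. access 68: HIT. Cache (LRU->MRU): [54 22 68]
  31. access 26: MISS, evict 54. Cache (LRU->MRU): [22 68 26]
  32. access 95: MISS, evict 22. Cache (LRU->MRU): [68 26 95]
  33. access 22: MISS, evict 68. Cache (LRU->MRU): [26 95 22]
  34. access 22: HIT. Cache (LRU->MRU): [26 95 22]
  35. access 95: HIT. Cache (LRU->MRU): [26 22 95]
  36. access 95: HIT. Cache (LRU->MRU): [26 22 95]
Total: 13 hits, 23 misses, 20 evictions

Answer: 20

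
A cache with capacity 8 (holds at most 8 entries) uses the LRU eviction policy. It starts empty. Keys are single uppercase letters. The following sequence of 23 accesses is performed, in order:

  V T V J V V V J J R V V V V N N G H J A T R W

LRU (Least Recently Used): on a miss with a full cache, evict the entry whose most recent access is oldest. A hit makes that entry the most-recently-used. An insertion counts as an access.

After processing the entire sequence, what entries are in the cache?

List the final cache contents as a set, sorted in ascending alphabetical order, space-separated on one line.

Answer: A G H J N R T W

Derivation:
LRU simulation (capacity=8):
  1. access V: MISS. Cache (LRU->MRU): [V]
  2. access T: MISS. Cache (LRU->MRU): [V T]
  3. access V: HIT. Cache (LRU->MRU): [T V]
  4. access J: MISS. Cache (LRU->MRU): [T V J]
  5. access V: HIT. Cache (LRU->MRU): [T J V]
  6. access V: HIT. Cache (LRU->MRU): [T J V]
  7. access V: HIT. Cache (LRU->MRU): [T J V]
  8. access J: HIT. Cache (LRU->MRU): [T V J]
  9. access J: HIT. Cache (LRU->MRU): [T V J]
  10. access R: MISS. Cache (LRU->MRU): [T V J R]
  11. access V: HIT. Cache (LRU->MRU): [T J R V]
  12. access V: HIT. Cache (LRU->MRU): [T J R V]
  13. access V: HIT. Cache (LRU->MRU): [T J R V]
  14. access V: HIT. Cache (LRU->MRU): [T J R V]
  15. access N: MISS. Cache (LRU->MRU): [T J R V N]
  16. access N: HIT. Cache (LRU->MRU): [T J R V N]
  17. access G: MISS. Cache (LRU->MRU): [T J R V N G]
  18. access H: MISS. Cache (LRU->MRU): [T J R V N G H]
  19. access J: HIT. Cache (LRU->MRU): [T R V N G H J]
  20. access A: MISS. Cache (LRU->MRU): [T R V N G H J A]
  21. access T: HIT. Cache (LRU->MRU): [R V N G H J A T]
  22. access R: HIT. Cache (LRU->MRU): [V N G H J A T R]
  23. access W: MISS, evict V. Cache (LRU->MRU): [N G H J A T R W]
Total: 14 hits, 9 misses, 1 evictions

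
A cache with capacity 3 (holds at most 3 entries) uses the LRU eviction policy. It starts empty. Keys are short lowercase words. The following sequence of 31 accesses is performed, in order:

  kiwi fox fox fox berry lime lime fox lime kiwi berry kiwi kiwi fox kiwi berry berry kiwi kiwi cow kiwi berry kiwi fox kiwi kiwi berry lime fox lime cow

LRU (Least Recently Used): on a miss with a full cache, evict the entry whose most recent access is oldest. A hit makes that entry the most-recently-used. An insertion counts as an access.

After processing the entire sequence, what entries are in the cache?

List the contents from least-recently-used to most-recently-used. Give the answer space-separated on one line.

LRU simulation (capacity=3):
  1. access kiwi: MISS. Cache (LRU->MRU): [kiwi]
  2. access fox: MISS. Cache (LRU->MRU): [kiwi fox]
  3. access fox: HIT. Cache (LRU->MRU): [kiwi fox]
  4. access fox: HIT. Cache (LRU->MRU): [kiwi fox]
  5. access berry: MISS. Cache (LRU->MRU): [kiwi fox berry]
  6. access lime: MISS, evict kiwi. Cache (LRU->MRU): [fox berry lime]
  7. access lime: HIT. Cache (LRU->MRU): [fox berry lime]
  8. access fox: HIT. Cache (LRU->MRU): [berry lime fox]
  9. access lime: HIT. Cache (LRU->MRU): [berry fox lime]
  10. access kiwi: MISS, evict berry. Cache (LRU->MRU): [fox lime kiwi]
  11. access berry: MISS, evict fox. Cache (LRU->MRU): [lime kiwi berry]
  12. access kiwi: HIT. Cache (LRU->MRU): [lime berry kiwi]
  13. access kiwi: HIT. Cache (LRU->MRU): [lime berry kiwi]
  14. access fox: MISS, evict lime. Cache (LRU->MRU): [berry kiwi fox]
  15. access kiwi: HIT. Cache (LRU->MRU): [berry fox kiwi]
  16. access berry: HIT. Cache (LRU->MRU): [fox kiwi berry]
  17. access berry: HIT. Cache (LRU->MRU): [fox kiwi berry]
  18. access kiwi: HIT. Cache (LRU->MRU): [fox berry kiwi]
  19. access kiwi: HIT. Cache (LRU->MRU): [fox berry kiwi]
  20. access cow: MISS, evict fox. Cache (LRU->MRU): [berry kiwi cow]
  21. access kiwi: HIT. Cache (LRU->MRU): [berry cow kiwi]
  22. access berry: HIT. Cache (LRU->MRU): [cow kiwi berry]
  23. access kiwi: HIT. Cache (LRU->MRU): [cow berry kiwi]
  24. access fox: MISS, evict cow. Cache (LRU->MRU): [berry kiwi fox]
  25. access kiwi: HIT. Cache (LRU->MRU): [berry fox kiwi]
  26. access kiwi: HIT. Cache (LRU->MRU): [berry fox kiwi]
  27. access berry: HIT. Cache (LRU->MRU): [fox kiwi berry]
  28. access lime: MISS, evict fox. Cache (LRU->MRU): [kiwi berry lime]
  29. access fox: MISS, evict kiwi. Cache (LRU->MRU): [berry lime fox]
  30. access lime: HIT. Cache (LRU->MRU): [berry fox lime]
  31. access cow: MISS, evict berry. Cache (LRU->MRU): [fox lime cow]
Total: 19 hits, 12 misses, 9 evictions

Answer: fox lime cow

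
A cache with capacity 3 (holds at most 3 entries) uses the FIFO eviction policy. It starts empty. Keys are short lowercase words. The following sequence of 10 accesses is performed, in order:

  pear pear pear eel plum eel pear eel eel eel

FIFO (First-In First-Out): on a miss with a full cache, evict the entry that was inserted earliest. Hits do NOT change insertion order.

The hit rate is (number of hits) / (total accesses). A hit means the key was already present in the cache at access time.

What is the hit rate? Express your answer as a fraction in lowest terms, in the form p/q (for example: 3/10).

Answer: 7/10

Derivation:
FIFO simulation (capacity=3):
  1. access pear: MISS. Cache (old->new): [pear]
  2. access pear: HIT. Cache (old->new): [pear]
  3. access pear: HIT. Cache (old->new): [pear]
  4. access eel: MISS. Cache (old->new): [pear eel]
  5. access plum: MISS. Cache (old->new): [pear eel plum]
  6. access eel: HIT. Cache (old->new): [pear eel plum]
  7. access pear: HIT. Cache (old->new): [pear eel plum]
  8. access eel: HIT. Cache (old->new): [pear eel plum]
  9. access eel: HIT. Cache (old->new): [pear eel plum]
  10. access eel: HIT. Cache (old->new): [pear eel plum]
Total: 7 hits, 3 misses, 0 evictions

Hit rate = 7/10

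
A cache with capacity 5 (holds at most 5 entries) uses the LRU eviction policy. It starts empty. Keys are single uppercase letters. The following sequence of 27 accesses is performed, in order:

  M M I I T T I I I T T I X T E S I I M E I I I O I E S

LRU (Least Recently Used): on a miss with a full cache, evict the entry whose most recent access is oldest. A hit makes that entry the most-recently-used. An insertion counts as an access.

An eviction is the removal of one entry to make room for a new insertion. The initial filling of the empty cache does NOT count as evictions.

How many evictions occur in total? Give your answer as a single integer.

Answer: 3

Derivation:
LRU simulation (capacity=5):
  1. access M: MISS. Cache (LRU->MRU): [M]
  2. access M: HIT. Cache (LRU->MRU): [M]
  3. access I: MISS. Cache (LRU->MRU): [M I]
  4. access I: HIT. Cache (LRU->MRU): [M I]
  5. access T: MISS. Cache (LRU->MRU): [M I T]
  6. access T: HIT. Cache (LRU->MRU): [M I T]
  7. access I: HIT. Cache (LRU->MRU): [M T I]
  8. access I: HIT. Cache (LRU->MRU): [M T I]
  9. access I: HIT. Cache (LRU->MRU): [M T I]
  10. access T: HIT. Cache (LRU->MRU): [M I T]
  11. access T: HIT. Cache (LRU->MRU): [M I T]
  12. access I: HIT. Cache (LRU->MRU): [M T I]
  13. access X: MISS. Cache (LRU->MRU): [M T I X]
  14. access T: HIT. Cache (LRU->MRU): [M I X T]
  15. access E: MISS. Cache (LRU->MRU): [M I X T E]
  16. access S: MISS, evict M. Cache (LRU->MRU): [I X T E S]
  17. access I: HIT. Cache (LRU->MRU): [X T E S I]
  18. access I: HIT. Cache (LRU->MRU): [X T E S I]
  19. access M: MISS, evict X. Cache (LRU->MRU): [T E S I M]
  20. access E: HIT. Cache (LRU->MRU): [T S I M E]
  21. access I: HIT. Cache (LRU->MRU): [T S M E I]
  22. access I: HIT. Cache (LRU->MRU): [T S M E I]
  23. access I: HIT. Cache (LRU->MRU): [T S M E I]
  24. access O: MISS, evict T. Cache (LRU->MRU): [S M E I O]
  25. access I: HIT. Cache (LRU->MRU): [S M E O I]
  26. access E: HIT. Cache (LRU->MRU): [S M O I E]
  27. access S: HIT. Cache (LRU->MRU): [M O I E S]
Total: 19 hits, 8 misses, 3 evictions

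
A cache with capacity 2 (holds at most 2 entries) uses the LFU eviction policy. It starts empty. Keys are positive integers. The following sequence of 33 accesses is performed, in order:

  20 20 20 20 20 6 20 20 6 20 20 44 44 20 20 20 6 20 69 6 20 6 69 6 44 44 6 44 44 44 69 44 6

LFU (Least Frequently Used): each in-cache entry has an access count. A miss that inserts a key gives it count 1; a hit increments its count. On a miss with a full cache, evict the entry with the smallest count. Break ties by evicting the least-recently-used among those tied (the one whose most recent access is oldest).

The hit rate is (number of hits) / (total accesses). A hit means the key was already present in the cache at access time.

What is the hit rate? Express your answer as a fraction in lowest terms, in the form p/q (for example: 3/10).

Answer: 19/33

Derivation:
LFU simulation (capacity=2):
  1. access 20: MISS. Cache: [20(c=1)]
  2. access 20: HIT, count now 2. Cache: [20(c=2)]
  3. access 20: HIT, count now 3. Cache: [20(c=3)]
  4. access 20: HIT, count now 4. Cache: [20(c=4)]
  5. access 20: HIT, count now 5. Cache: [20(c=5)]
  6. access 6: MISS. Cache: [6(c=1) 20(c=5)]
  7. access 20: HIT, count now 6. Cache: [6(c=1) 20(c=6)]
  8. access 20: HIT, count now 7. Cache: [6(c=1) 20(c=7)]
  9. access 6: HIT, count now 2. Cache: [6(c=2) 20(c=7)]
  10. access 20: HIT, count now 8. Cache: [6(c=2) 20(c=8)]
  11. access 20: HIT, count now 9. Cache: [6(c=2) 20(c=9)]
  12. access 44: MISS, evict 6(c=2). Cache: [44(c=1) 20(c=9)]
  13. access 44: HIT, count now 2. Cache: [44(c=2) 20(c=9)]
  14. access 20: HIT, count now 10. Cache: [44(c=2) 20(c=10)]
  15. access 20: HIT, count now 11. Cache: [44(c=2) 20(c=11)]
  16. access 20: HIT, count now 12. Cache: [44(c=2) 20(c=12)]
  17. access 6: MISS, evict 44(c=2). Cache: [6(c=1) 20(c=12)]
  18. access 20: HIT, count now 13. Cache: [6(c=1) 20(c=13)]
  19. access 69: MISS, evict 6(c=1). Cache: [69(c=1) 20(c=13)]
  20. access 6: MISS, evict 69(c=1). Cache: [6(c=1) 20(c=13)]
  21. access 20: HIT, count now 14. Cache: [6(c=1) 20(c=14)]
  22. access 6: HIT, count now 2. Cache: [6(c=2) 20(c=14)]
  23. access 69: MISS, evict 6(c=2). Cache: [69(c=1) 20(c=14)]
  24. access 6: MISS, evict 69(c=1). Cache: [6(c=1) 20(c=14)]
  25. access 44: MISS, evict 6(c=1). Cache: [44(c=1) 20(c=14)]
  26. access 44: HIT, count now 2. Cache: [44(c=2) 20(c=14)]
  27. access 6: MISS, evict 44(c=2). Cache: [6(c=1) 20(c=14)]
  28. access 44: MISS, evict 6(c=1). Cache: [44(c=1) 20(c=14)]
  29. access 44: HIT, count now 2. Cache: [44(c=2) 20(c=14)]
  30. access 44: HIT, count now 3. Cache: [44(c=3) 20(c=14)]
  31. access 69: MISS, evict 44(c=3). Cache: [69(c=1) 20(c=14)]
  32. access 44: MISS, evict 69(c=1). Cache: [44(c=1) 20(c=14)]
  33. access 6: MISS, evict 44(c=1). Cache: [6(c=1) 20(c=14)]
Total: 19 hits, 14 misses, 12 evictions

Hit rate = 19/33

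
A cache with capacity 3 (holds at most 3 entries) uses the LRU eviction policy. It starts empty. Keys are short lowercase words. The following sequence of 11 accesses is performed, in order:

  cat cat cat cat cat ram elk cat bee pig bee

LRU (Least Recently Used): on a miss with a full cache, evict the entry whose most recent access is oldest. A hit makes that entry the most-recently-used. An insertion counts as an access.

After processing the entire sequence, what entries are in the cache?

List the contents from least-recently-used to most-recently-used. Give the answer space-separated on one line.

LRU simulation (capacity=3):
  1. access cat: MISS. Cache (LRU->MRU): [cat]
  2. access cat: HIT. Cache (LRU->MRU): [cat]
  3. access cat: HIT. Cache (LRU->MRU): [cat]
  4. access cat: HIT. Cache (LRU->MRU): [cat]
  5. access cat: HIT. Cache (LRU->MRU): [cat]
  6. access ram: MISS. Cache (LRU->MRU): [cat ram]
  7. access elk: MISS. Cache (LRU->MRU): [cat ram elk]
  8. access cat: HIT. Cache (LRU->MRU): [ram elk cat]
  9. access bee: MISS, evict ram. Cache (LRU->MRU): [elk cat bee]
  10. access pig: MISS, evict elk. Cache (LRU->MRU): [cat bee pig]
  11. access bee: HIT. Cache (LRU->MRU): [cat pig bee]
Total: 6 hits, 5 misses, 2 evictions

Answer: cat pig bee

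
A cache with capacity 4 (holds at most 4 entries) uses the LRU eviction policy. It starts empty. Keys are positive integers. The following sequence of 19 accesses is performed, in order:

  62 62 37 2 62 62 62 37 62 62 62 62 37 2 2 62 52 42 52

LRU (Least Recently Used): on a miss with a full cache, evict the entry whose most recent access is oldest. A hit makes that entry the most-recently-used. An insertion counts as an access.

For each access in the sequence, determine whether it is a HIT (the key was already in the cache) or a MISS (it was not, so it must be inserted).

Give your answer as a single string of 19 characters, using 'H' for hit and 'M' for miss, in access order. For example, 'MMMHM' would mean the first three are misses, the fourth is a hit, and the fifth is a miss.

Answer: MHMMHHHHHHHHHHHHMMH

Derivation:
LRU simulation (capacity=4):
  1. access 62: MISS. Cache (LRU->MRU): [62]
  2. access 62: HIT. Cache (LRU->MRU): [62]
  3. access 37: MISS. Cache (LRU->MRU): [62 37]
  4. access 2: MISS. Cache (LRU->MRU): [62 37 2]
  5. access 62: HIT. Cache (LRU->MRU): [37 2 62]
  6. access 62: HIT. Cache (LRU->MRU): [37 2 62]
  7. access 62: HIT. Cache (LRU->MRU): [37 2 62]
  8. access 37: HIT. Cache (LRU->MRU): [2 62 37]
  9. access 62: HIT. Cache (LRU->MRU): [2 37 62]
  10. access 62: HIT. Cache (LRU->MRU): [2 37 62]
  11. access 62: HIT. Cache (LRU->MRU): [2 37 62]
  12. access 62: HIT. Cache (LRU->MRU): [2 37 62]
  13. access 37: HIT. Cache (LRU->MRU): [2 62 37]
  14. access 2: HIT. Cache (LRU->MRU): [62 37 2]
  15. access 2: HIT. Cache (LRU->MRU): [62 37 2]
  16. access 62: HIT. Cache (LRU->MRU): [37 2 62]
  17. access 52: MISS. Cache (LRU->MRU): [37 2 62 52]
  18. access 42: MISS, evict 37. Cache (LRU->MRU): [2 62 52 42]
  19. access 52: HIT. Cache (LRU->MRU): [2 62 42 52]
Total: 14 hits, 5 misses, 1 evictions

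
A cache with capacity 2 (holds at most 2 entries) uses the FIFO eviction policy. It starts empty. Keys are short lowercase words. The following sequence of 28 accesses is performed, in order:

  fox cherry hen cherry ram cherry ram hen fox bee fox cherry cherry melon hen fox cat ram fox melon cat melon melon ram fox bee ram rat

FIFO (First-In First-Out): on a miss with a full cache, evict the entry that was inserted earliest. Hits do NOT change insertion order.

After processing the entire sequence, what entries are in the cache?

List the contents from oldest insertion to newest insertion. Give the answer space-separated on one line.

Answer: ram rat

Derivation:
FIFO simulation (capacity=2):
  1. access fox: MISS. Cache (old->new): [fox]
  2. access cherry: MISS. Cache (old->new): [fox cherry]
  3. access hen: MISS, evict fox. Cache (old->new): [cherry hen]
  4. access cherry: HIT. Cache (old->new): [cherry hen]
  5. access ram: MISS, evict cherry. Cache (old->new): [hen ram]
  6. access cherry: MISS, evict hen. Cache (old->new): [ram cherry]
  7. access ram: HIT. Cache (old->new): [ram cherry]
  8. access hen: MISS, evict ram. Cache (old->new): [cherry hen]
  9. access fox: MISS, evict cherry. Cache (old->new): [hen fox]
  10. access bee: MISS, evict hen. Cache (old->new): [fox bee]
  11. access fox: HIT. Cache (old->new): [fox bee]
  12. access cherry: MISS, evict fox. Cache (old->new): [bee cherry]
  13. access cherry: HIT. Cache (old->new): [bee cherry]
  14. access melon: MISS, evict bee. Cache (old->new): [cherry melon]
  15. access hen: MISS, evict cherry. Cache (old->new): [melon hen]
  16. access fox: MISS, evict melon. Cache (old->new): [hen fox]
  17. access cat: MISS, evict hen. Cache (old->new): [fox cat]
  18. access ram: MISS, evict fox. Cache (old->new): [cat ram]
  19. access fox: MISS, evict cat. Cache (old->new): [ram fox]
  20. access melon: MISS, evict ram. Cache (old->new): [fox melon]
  21. access cat: MISS, evict fox. Cache (old->new): [melon cat]
  22. access melon: HIT. Cache (old->new): [melon cat]
  23. access melon: HIT. Cache (old->new): [melon cat]
  24. access ram: MISS, evict melon. Cache (old->new): [cat ram]
  25. access fox: MISS, evict cat. Cache (old->new): [ram fox]
  26. access bee: MISS, evict ram. Cache (old->new): [fox bee]
  27. access ram: MISS, evict fox. Cache (old->new): [bee ram]
  28. access rat: MISS, evict bee. Cache (old->new): [ram rat]
Total: 6 hits, 22 misses, 20 evictions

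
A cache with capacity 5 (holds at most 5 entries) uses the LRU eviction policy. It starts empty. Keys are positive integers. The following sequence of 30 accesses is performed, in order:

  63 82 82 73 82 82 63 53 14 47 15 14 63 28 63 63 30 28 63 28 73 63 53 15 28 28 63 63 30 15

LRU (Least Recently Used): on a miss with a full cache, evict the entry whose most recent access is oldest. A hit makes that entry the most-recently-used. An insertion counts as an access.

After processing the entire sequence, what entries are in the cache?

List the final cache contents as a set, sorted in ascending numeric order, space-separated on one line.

Answer: 15 28 30 53 63

Derivation:
LRU simulation (capacity=5):
  1. access 63: MISS. Cache (LRU->MRU): [63]
  2. access 82: MISS. Cache (LRU->MRU): [63 82]
  3. access 82: HIT. Cache (LRU->MRU): [63 82]
  4. access 73: MISS. Cache (LRU->MRU): [63 82 73]
  5. access 82: HIT. Cache (LRU->MRU): [63 73 82]
  6. access 82: HIT. Cache (LRU->MRU): [63 73 82]
  7. access 63: HIT. Cache (LRU->MRU): [73 82 63]
  8. access 53: MISS. Cache (LRU->MRU): [73 82 63 53]
  9. access 14: MISS. Cache (LRU->MRU): [73 82 63 53 14]
  10. access 47: MISS, evict 73. Cache (LRU->MRU): [82 63 53 14 47]
  11. access 15: MISS, evict 82. Cache (LRU->MRU): [63 53 14 47 15]
  12. access 14: HIT. Cache (LRU->MRU): [63 53 47 15 14]
  13. access 63: HIT. Cache (LRU->MRU): [53 47 15 14 63]
  14. access 28: MISS, evict 53. Cache (LRU->MRU): [47 15 14 63 28]
  15. access 63: HIT. Cache (LRU->MRU): [47 15 14 28 63]
  16. access 63: HIT. Cache (LRU->MRU): [47 15 14 28 63]
  17. access 30: MISS, evict 47. Cache (LRU->MRU): [15 14 28 63 30]
  18. access 28: HIT. Cache (LRU->MRU): [15 14 63 30 28]
  19. access 63: HIT. Cache (LRU->MRU): [15 14 30 28 63]
  20. access 28: HIT. Cache (LRU->MRU): [15 14 30 63 28]
  21. access 73: MISS, evict 15. Cache (LRU->MRU): [14 30 63 28 73]
  22. access 63: HIT. Cache (LRU->MRU): [14 30 28 73 63]
  23. access 53: MISS, evict 14. Cache (LRU->MRU): [30 28 73 63 53]
  24. access 15: MISS, evict 30. Cache (LRU->MRU): [28 73 63 53 15]
  25. access 28: HIT. Cache (LRU->MRU): [73 63 53 15 28]
  26. access 28: HIT. Cache (LRU->MRU): [73 63 53 15 28]
  27. access 63: HIT. Cache (LRU->MRU): [73 53 15 28 63]
  28. access 63: HIT. Cache (LRU->MRU): [73 53 15 28 63]
  29. access 30: MISS, evict 73. Cache (LRU->MRU): [53 15 28 63 30]
  30. access 15: HIT. Cache (LRU->MRU): [53 28 63 30 15]
Total: 17 hits, 13 misses, 8 evictions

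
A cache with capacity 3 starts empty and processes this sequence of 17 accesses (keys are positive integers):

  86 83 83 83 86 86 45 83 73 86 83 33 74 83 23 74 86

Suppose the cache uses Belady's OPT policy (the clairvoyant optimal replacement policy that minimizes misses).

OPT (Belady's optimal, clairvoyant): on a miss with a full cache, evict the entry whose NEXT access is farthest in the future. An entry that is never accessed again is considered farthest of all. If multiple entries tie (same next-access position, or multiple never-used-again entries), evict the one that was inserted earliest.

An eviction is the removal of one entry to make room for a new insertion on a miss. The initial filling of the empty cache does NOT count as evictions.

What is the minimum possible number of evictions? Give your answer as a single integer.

Answer: 4

Derivation:
OPT (Belady) simulation (capacity=3):
  1. access 86: MISS. Cache: [86]
  2. access 83: MISS. Cache: [86 83]
  3. access 83: HIT. Next use of 83: step 4. Cache: [86 83]
  4. access 83: HIT. Next use of 83: step 8. Cache: [86 83]
  5. access 86: HIT. Next use of 86: step 6. Cache: [86 83]
  6. access 86: HIT. Next use of 86: step 10. Cache: [86 83]
  7. access 45: MISS. Cache: [86 83 45]
  8. access 83: HIT. Next use of 83: step 11. Cache: [86 83 45]
  9. access 73: MISS, evict 45 (next use: never). Cache: [86 83 73]
  10. access 86: HIT. Next use of 86: step 17. Cache: [86 83 73]
  11. access 83: HIT. Next use of 83: step 14. Cache: [86 83 73]
  12. access 33: MISS, evict 73 (next use: never). Cache: [86 83 33]
  13. access 74: MISS, evict 33 (next use: never). Cache: [86 83 74]
  14. access 83: HIT. Next use of 83: never. Cache: [86 83 74]
  15. access 23: MISS, evict 83 (next use: never). Cache: [86 74 23]
  16. access 74: HIT. Next use of 74: never. Cache: [86 74 23]
  17. access 86: HIT. Next use of 86: never. Cache: [86 74 23]
Total: 10 hits, 7 misses, 4 evictions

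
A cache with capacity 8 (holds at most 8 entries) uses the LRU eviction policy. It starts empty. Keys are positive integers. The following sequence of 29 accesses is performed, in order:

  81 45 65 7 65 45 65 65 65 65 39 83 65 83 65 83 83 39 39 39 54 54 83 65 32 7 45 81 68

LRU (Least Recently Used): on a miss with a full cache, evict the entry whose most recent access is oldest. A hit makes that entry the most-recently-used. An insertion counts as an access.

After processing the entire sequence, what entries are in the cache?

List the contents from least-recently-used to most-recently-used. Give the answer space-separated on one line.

Answer: 54 83 65 32 7 45 81 68

Derivation:
LRU simulation (capacity=8):
  1. access 81: MISS. Cache (LRU->MRU): [81]
  2. access 45: MISS. Cache (LRU->MRU): [81 45]
  3. access 65: MISS. Cache (LRU->MRU): [81 45 65]
  4. access 7: MISS. Cache (LRU->MRU): [81 45 65 7]
  5. access 65: HIT. Cache (LRU->MRU): [81 45 7 65]
  6. access 45: HIT. Cache (LRU->MRU): [81 7 65 45]
  7. access 65: HIT. Cache (LRU->MRU): [81 7 45 65]
  8. access 65: HIT. Cache (LRU->MRU): [81 7 45 65]
  9. access 65: HIT. Cache (LRU->MRU): [81 7 45 65]
  10. access 65: HIT. Cache (LRU->MRU): [81 7 45 65]
  11. access 39: MISS. Cache (LRU->MRU): [81 7 45 65 39]
  12. access 83: MISS. Cache (LRU->MRU): [81 7 45 65 39 83]
  13. access 65: HIT. Cache (LRU->MRU): [81 7 45 39 83 65]
  14. access 83: HIT. Cache (LRU->MRU): [81 7 45 39 65 83]
  15. access 65: HIT. Cache (LRU->MRU): [81 7 45 39 83 65]
  16. access 83: HIT. Cache (LRU->MRU): [81 7 45 39 65 83]
  17. access 83: HIT. Cache (LRU->MRU): [81 7 45 39 65 83]
  18. access 39: HIT. Cache (LRU->MRU): [81 7 45 65 83 39]
  19. access 39: HIT. Cache (LRU->MRU): [81 7 45 65 83 39]
  20. access 39: HIT. Cache (LRU->MRU): [81 7 45 65 83 39]
  21. access 54: MISS. Cache (LRU->MRU): [81 7 45 65 83 39 54]
  22. access 54: HIT. Cache (LRU->MRU): [81 7 45 65 83 39 54]
  23. access 83: HIT. Cache (LRU->MRU): [81 7 45 65 39 54 83]
  24. access 65: HIT. Cache (LRU->MRU): [81 7 45 39 54 83 65]
  25. access 32: MISS. Cache (LRU->MRU): [81 7 45 39 54 83 65 32]
  26. access 7: HIT. Cache (LRU->MRU): [81 45 39 54 83 65 32 7]
  27. access 45: HIT. Cache (LRU->MRU): [81 39 54 83 65 32 7 45]
  28. access 81: HIT. Cache (LRU->MRU): [39 54 83 65 32 7 45 81]
  29. access 68: MISS, evict 39. Cache (LRU->MRU): [54 83 65 32 7 45 81 68]
Total: 20 hits, 9 misses, 1 evictions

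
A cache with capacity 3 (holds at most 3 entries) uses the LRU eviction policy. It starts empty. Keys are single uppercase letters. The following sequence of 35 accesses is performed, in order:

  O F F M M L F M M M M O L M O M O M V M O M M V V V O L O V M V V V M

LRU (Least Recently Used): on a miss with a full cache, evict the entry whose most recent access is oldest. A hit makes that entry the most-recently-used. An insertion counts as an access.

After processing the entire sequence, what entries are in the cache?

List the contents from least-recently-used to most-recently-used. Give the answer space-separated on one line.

Answer: O V M

Derivation:
LRU simulation (capacity=3):
  1. access O: MISS. Cache (LRU->MRU): [O]
  2. access F: MISS. Cache (LRU->MRU): [O F]
  3. access F: HIT. Cache (LRU->MRU): [O F]
  4. access M: MISS. Cache (LRU->MRU): [O F M]
  5. access M: HIT. Cache (LRU->MRU): [O F M]
  6. access L: MISS, evict O. Cache (LRU->MRU): [F M L]
  7. access F: HIT. Cache (LRU->MRU): [M L F]
  8. access M: HIT. Cache (LRU->MRU): [L F M]
  9. access M: HIT. Cache (LRU->MRU): [L F M]
  10. access M: HIT. Cache (LRU->MRU): [L F M]
  11. access M: HIT. Cache (LRU->MRU): [L F M]
  12. access O: MISS, evict L. Cache (LRU->MRU): [F M O]
  13. access L: MISS, evict F. Cache (LRU->MRU): [M O L]
  14. access M: HIT. Cache (LRU->MRU): [O L M]
  15. access O: HIT. Cache (LRU->MRU): [L M O]
  16. access M: HIT. Cache (LRU->MRU): [L O M]
  17. access O: HIT. Cache (LRU->MRU): [L M O]
  18. access M: HIT. Cache (LRU->MRU): [L O M]
  19. access V: MISS, evict L. Cache (LRU->MRU): [O M V]
  20. access M: HIT. Cache (LRU->MRU): [O V M]
  21. access O: HIT. Cache (LRU->MRU): [V M O]
  22. access M: HIT. Cache (LRU->MRU): [V O M]
  23. access M: HIT. Cache (LRU->MRU): [V O M]
  24. access V: HIT. Cache (LRU->MRU): [O M V]
  25. access V: HIT. Cache (LRU->MRU): [O M V]
  26. access V: HIT. Cache (LRU->MRU): [O M V]
  27. access O: HIT. Cache (LRU->MRU): [M V O]
  28. access L: MISS, evict M. Cache (LRU->MRU): [V O L]
  29. access O: HIT. Cache (LRU->MRU): [V L O]
  30. access V: HIT. Cache (LRU->MRU): [L O V]
  31. access M: MISS, evict L. Cache (LRU->MRU): [O V M]
  32. access V: HIT. Cache (LRU->MRU): [O M V]
  33. access V: HIT. Cache (LRU->MRU): [O M V]
  34. access V: HIT. Cache (LRU->MRU): [O M V]
  35. access M: HIT. Cache (LRU->MRU): [O V M]
Total: 26 hits, 9 misses, 6 evictions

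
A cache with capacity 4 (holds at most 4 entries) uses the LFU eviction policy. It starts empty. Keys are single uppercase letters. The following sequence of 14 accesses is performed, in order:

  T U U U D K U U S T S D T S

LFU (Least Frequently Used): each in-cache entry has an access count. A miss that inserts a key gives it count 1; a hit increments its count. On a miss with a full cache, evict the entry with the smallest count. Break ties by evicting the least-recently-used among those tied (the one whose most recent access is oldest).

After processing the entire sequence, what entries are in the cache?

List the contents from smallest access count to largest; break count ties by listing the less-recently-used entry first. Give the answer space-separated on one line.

Answer: D T S U

Derivation:
LFU simulation (capacity=4):
  1. access T: MISS. Cache: [T(c=1)]
  2. access U: MISS. Cache: [T(c=1) U(c=1)]
  3. access U: HIT, count now 2. Cache: [T(c=1) U(c=2)]
  4. access U: HIT, count now 3. Cache: [T(c=1) U(c=3)]
  5. access D: MISS. Cache: [T(c=1) D(c=1) U(c=3)]
  6. access K: MISS. Cache: [T(c=1) D(c=1) K(c=1) U(c=3)]
  7. access U: HIT, count now 4. Cache: [T(c=1) D(c=1) K(c=1) U(c=4)]
  8. access U: HIT, count now 5. Cache: [T(c=1) D(c=1) K(c=1) U(c=5)]
  9. access S: MISS, evict T(c=1). Cache: [D(c=1) K(c=1) S(c=1) U(c=5)]
  10. access T: MISS, evict D(c=1). Cache: [K(c=1) S(c=1) T(c=1) U(c=5)]
  11. access S: HIT, count now 2. Cache: [K(c=1) T(c=1) S(c=2) U(c=5)]
  12. access D: MISS, evict K(c=1). Cache: [T(c=1) D(c=1) S(c=2) U(c=5)]
  13. access T: HIT, count now 2. Cache: [D(c=1) S(c=2) T(c=2) U(c=5)]
  14. access S: HIT, count now 3. Cache: [D(c=1) T(c=2) S(c=3) U(c=5)]
Total: 7 hits, 7 misses, 3 evictions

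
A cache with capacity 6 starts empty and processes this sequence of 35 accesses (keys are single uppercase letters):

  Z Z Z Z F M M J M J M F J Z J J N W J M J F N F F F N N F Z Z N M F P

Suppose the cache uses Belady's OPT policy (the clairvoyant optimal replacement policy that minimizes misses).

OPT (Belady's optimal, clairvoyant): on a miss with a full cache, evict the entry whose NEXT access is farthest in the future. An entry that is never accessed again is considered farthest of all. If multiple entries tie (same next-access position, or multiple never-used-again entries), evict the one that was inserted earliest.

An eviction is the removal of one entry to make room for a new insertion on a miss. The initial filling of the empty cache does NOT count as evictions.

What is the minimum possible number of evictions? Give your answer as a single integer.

OPT (Belady) simulation (capacity=6):
  1. access Z: MISS. Cache: [Z]
  2. access Z: HIT. Next use of Z: step 3. Cache: [Z]
  3. access Z: HIT. Next use of Z: step 4. Cache: [Z]
  4. access Z: HIT. Next use of Z: step 14. Cache: [Z]
  5. access F: MISS. Cache: [Z F]
  6. access M: MISS. Cache: [Z F M]
  7. access M: HIT. Next use of M: step 9. Cache: [Z F M]
  8. access J: MISS. Cache: [Z F M J]
  9. access M: HIT. Next use of M: step 11. Cache: [Z F M J]
  10. access J: HIT. Next use of J: step 13. Cache: [Z F M J]
  11. access M: HIT. Next use of M: step 20. Cache: [Z F M J]
  12. access F: HIT. Next use of F: step 22. Cache: [Z F M J]
  13. access J: HIT. Next use of J: step 15. Cache: [Z F M J]
  14. access Z: HIT. Next use of Z: step 30. Cache: [Z F M J]
  15. access J: HIT. Next use of J: step 16. Cache: [Z F M J]
  16. access J: HIT. Next use of J: step 19. Cache: [Z F M J]
  17. access N: MISS. Cache: [Z F M J N]
  18. access W: MISS. Cache: [Z F M J N W]
  19. access J: HIT. Next use of J: step 21. Cache: [Z F M J N W]
  20. access M: HIT. Next use of M: step 33. Cache: [Z F M J N W]
  21. access J: HIT. Next use of J: never. Cache: [Z F M J N W]
  22. access F: HIT. Next use of F: step 24. Cache: [Z F M J N W]
  23. access N: HIT. Next use of N: step 27. Cache: [Z F M J N W]
  24. access F: HIT. Next use of F: step 25. Cache: [Z F M J N W]
  25. access F: HIT. Next use of F: step 26. Cache: [Z F M J N W]
  26. access F: HIT. Next use of F: step 29. Cache: [Z F M J N W]
  27. access N: HIT. Next use of N: step 28. Cache: [Z F M J N W]
  28. access N: HIT. Next use of N: step 32. Cache: [Z F M J N W]
  29. access F: HIT. Next use of F: step 34. Cache: [Z F M J N W]
  30. access Z: HIT. Next use of Z: step 31. Cache: [Z F M J N W]
  31. access Z: HIT. Next use of Z: never. Cache: [Z F M J N W]
  32. access N: HIT. Next use of N: never. Cache: [Z F M J N W]
  33. access M: HIT. Next use of M: never. Cache: [Z F M J N W]
  34. access F: HIT. Next use of F: never. Cache: [Z F M J N W]
  35. access P: MISS, evict Z (next use: never). Cache: [F M J N W P]
Total: 28 hits, 7 misses, 1 evictions

Answer: 1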